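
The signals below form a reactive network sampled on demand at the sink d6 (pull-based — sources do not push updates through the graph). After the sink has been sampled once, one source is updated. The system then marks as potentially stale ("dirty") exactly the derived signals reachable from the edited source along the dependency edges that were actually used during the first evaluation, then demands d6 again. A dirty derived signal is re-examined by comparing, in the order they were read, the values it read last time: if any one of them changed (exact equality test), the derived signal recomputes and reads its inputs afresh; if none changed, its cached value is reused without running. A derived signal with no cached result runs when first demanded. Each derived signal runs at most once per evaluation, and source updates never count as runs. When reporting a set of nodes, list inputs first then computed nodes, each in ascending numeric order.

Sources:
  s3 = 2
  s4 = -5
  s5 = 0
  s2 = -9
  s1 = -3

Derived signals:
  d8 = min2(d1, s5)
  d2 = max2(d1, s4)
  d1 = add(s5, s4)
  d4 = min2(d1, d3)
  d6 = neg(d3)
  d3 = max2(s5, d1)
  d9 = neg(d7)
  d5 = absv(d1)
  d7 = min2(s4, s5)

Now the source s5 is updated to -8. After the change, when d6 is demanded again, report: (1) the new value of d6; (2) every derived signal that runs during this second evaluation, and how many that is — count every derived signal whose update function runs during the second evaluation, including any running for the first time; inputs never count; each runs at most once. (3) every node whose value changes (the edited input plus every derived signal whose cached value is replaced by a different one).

d6 now evaluates to 8.
Run set: d1, d3, d6 (3 run).
Changed values: s5, d1, d3, d6.

Initial pass — values computed on the first demand:
  d1 = add(0, -5) = -5
  d3 = max2(0, -5) = 0
  d6 = neg(0) = 0

Second demand — change propagation:
  d1: re-runs because s5 0->-8; new result -13.
  d3: re-runs because s5 0->-8; d1 -5->-13; new result -8.
  d6: re-runs because d3 0->-8; new result 8.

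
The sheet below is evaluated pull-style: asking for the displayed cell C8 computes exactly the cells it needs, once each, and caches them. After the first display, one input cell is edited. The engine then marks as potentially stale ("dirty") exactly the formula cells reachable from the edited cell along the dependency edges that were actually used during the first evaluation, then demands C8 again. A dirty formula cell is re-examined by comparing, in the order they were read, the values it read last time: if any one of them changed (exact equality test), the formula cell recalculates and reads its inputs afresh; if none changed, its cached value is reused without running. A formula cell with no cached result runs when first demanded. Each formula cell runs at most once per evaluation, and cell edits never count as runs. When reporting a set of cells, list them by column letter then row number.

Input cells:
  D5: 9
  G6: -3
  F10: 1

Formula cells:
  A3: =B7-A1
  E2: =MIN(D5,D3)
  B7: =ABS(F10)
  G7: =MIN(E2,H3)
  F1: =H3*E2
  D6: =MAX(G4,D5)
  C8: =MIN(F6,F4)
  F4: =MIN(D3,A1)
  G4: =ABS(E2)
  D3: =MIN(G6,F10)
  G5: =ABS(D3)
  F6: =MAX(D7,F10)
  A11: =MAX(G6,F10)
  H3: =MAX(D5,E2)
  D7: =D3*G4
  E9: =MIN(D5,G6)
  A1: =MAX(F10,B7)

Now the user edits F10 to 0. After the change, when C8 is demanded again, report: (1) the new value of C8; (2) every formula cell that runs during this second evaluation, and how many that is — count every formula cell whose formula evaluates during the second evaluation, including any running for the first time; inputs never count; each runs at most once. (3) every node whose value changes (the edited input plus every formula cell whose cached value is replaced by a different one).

Demanding C8 again yields -3.
6 formula cells run: A1, B7, C8, D3, F4, F6.
The nodes whose values change: A1, B7, F6, F10.
Note where the cutoff bites: E2 is checked, finds nothing changed, and keeps its cache.

First demand of the output computes:
  B7 = ABS(1) = 1
  A1 = MAX(1, 1) = 1
  D3 = MIN(-3, 1) = -3
  E2 = MIN(9, -3) = -3
  F4 = MIN(-3, 1) = -3
  G4 = ABS(-3) = 3
  D7 = -3 * 3 = -9
  F6 = MAX(-9, 1) = 1
  C8 = MIN(1, -3) = -3

After the edit, cleaning proceeds:
  B7: a read changed (F10 1->0) — executes, giving 0.
  A1: a read changed (F10 1->0; B7 1->0) — executes, giving 0.
  D3: a read changed (F10 1->0) — executes, giving -3 — identical to its old value.
  E2: dirty, but its reads are unchanged (D5 unchanged, D3 unchanged); cached -3 stands.
  F4: a read changed (A1 1->0) — executes, giving -3 — identical to its old value.
  G4: dirty, but its reads are unchanged (E2 unchanged); cached 3 stands.
  D7: dirty, but its reads are unchanged (D3 unchanged, G4 unchanged); cached -9 stands.
  F6: a read changed (F10 1->0) — executes, giving 0.
  C8: a read changed (F6 1->0) — executes, giving -3 — identical to its old value.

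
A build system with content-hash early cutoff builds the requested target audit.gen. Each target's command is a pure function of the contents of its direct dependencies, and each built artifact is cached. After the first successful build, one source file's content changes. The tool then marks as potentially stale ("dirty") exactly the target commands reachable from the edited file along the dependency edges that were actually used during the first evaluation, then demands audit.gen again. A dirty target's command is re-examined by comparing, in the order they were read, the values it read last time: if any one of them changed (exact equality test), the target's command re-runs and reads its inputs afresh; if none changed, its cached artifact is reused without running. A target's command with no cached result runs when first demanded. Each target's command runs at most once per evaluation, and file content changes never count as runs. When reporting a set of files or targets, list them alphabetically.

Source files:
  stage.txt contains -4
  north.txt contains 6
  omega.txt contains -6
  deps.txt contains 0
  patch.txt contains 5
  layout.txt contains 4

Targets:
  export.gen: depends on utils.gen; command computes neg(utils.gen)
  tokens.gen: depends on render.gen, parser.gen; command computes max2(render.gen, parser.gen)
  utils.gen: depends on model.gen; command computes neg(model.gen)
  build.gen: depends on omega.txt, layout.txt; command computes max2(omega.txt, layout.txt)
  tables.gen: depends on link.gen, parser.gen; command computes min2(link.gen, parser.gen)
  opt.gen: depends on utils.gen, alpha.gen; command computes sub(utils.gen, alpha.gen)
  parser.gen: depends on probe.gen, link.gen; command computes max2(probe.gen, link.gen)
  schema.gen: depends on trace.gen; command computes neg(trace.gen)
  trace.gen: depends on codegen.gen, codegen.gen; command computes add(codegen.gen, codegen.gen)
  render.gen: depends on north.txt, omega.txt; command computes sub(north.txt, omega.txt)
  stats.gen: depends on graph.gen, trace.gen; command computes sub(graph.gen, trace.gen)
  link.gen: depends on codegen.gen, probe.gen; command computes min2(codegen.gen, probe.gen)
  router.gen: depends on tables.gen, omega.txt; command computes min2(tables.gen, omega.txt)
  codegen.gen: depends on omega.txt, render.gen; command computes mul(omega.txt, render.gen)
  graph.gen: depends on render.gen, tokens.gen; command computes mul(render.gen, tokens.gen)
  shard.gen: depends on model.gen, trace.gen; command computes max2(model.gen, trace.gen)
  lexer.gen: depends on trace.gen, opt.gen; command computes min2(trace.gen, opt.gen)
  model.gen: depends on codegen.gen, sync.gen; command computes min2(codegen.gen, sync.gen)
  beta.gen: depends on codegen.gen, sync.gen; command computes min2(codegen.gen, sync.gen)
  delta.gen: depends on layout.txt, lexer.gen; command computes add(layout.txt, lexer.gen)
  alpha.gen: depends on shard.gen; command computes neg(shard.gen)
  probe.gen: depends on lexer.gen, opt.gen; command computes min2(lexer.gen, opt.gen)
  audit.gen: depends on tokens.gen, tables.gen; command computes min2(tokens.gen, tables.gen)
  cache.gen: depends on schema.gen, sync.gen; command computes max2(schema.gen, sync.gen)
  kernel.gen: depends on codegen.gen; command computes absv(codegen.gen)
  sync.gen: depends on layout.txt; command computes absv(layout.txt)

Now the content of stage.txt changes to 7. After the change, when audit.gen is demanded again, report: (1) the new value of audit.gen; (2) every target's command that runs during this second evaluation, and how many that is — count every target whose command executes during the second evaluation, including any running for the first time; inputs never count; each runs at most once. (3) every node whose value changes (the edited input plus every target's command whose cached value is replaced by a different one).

New value of audit.gen: -144.
Target commands that run: none — 0 in total.
Values that change: stage.txt.
Key observation: stage.txt is never demanded by the output, so the edit triggers no recomputation at all.

First evaluation (everything demanded from the output):
  render.gen = sub(6, -6) = 12
  codegen.gen = mul(-6, 12) = -72
  sync.gen = absv(4) = 4
  model.gen = min2(-72, 4) = -72
  trace.gen = add(-72, -72) = -144
  shard.gen = max2(-72, -144) = -72
  alpha.gen = neg(-72) = 72
  utils.gen = neg(-72) = 72
  opt.gen = sub(72, 72) = 0
  lexer.gen = min2(-144, 0) = -144
  probe.gen = min2(-144, 0) = -144
  link.gen = min2(-72, -144) = -144
  parser.gen = max2(-144, -144) = -144
  tables.gen = min2(-144, -144) = -144
  tokens.gen = max2(12, -144) = 12
  audit.gen = min2(12, -144) = -144

Propagation after the edit:
  stage.txt feeds no computation that the output demands — nothing is marked dirty and nothing runs.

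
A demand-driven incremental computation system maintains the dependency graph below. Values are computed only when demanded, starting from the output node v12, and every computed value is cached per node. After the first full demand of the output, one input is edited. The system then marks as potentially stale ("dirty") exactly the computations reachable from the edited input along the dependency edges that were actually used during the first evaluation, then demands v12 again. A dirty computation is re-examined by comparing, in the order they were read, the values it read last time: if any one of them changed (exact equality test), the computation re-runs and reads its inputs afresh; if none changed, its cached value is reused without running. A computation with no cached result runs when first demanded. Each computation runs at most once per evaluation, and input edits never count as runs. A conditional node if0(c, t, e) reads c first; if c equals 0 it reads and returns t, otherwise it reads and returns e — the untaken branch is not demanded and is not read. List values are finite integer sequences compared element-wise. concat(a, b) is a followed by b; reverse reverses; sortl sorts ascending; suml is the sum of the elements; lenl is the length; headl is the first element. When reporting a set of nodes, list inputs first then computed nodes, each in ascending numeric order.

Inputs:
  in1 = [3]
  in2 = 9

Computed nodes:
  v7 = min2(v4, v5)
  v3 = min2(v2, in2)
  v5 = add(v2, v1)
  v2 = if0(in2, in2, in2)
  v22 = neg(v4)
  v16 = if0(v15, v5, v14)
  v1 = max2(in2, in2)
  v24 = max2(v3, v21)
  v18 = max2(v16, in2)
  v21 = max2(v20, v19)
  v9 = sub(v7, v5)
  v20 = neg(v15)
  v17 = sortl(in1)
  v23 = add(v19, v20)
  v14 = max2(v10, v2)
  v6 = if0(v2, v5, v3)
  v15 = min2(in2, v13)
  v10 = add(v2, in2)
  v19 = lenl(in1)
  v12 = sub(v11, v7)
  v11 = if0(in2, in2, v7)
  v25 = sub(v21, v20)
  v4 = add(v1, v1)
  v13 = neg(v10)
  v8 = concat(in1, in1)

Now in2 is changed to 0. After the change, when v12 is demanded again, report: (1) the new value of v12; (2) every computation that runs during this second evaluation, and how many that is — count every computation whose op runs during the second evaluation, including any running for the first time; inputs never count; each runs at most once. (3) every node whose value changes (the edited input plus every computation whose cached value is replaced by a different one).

New value of v12: 0.
Computations that run: v1, v2, v4, v5, v7, v11, v12 — 7 in total.
Values that change: in2, v1, v2, v4, v5, v7, v11.

First evaluation (everything demanded from the output):
  v1 = max2(9, 9) = 9
  v2 = if0(in2=9 -> else branch in2) = 9
  v4 = add(9, 9) = 18
  v5 = add(9, 9) = 18
  v7 = min2(18, 18) = 18
  v11 = if0(in2=9 -> else branch v7) = 18
  v12 = sub(18, 18) = 0

Propagation after the edit:
  v1: runs — in2 9->0; in2 9->0; result 0.
  v2: runs — in2 9->0; in2 9->0; result 0.
  v4: runs — v1 9->0; v1 9->0; result 0.
  v5: runs — v2 9->0; v1 9->0; result 0.
  v7: runs — v4 18->0; v5 18->0; result 0.
  v11: runs — in2 9->0; v7 18->0; result 0.
  v12: runs — v11 18->0; v7 18->0; result 0 (same value as before).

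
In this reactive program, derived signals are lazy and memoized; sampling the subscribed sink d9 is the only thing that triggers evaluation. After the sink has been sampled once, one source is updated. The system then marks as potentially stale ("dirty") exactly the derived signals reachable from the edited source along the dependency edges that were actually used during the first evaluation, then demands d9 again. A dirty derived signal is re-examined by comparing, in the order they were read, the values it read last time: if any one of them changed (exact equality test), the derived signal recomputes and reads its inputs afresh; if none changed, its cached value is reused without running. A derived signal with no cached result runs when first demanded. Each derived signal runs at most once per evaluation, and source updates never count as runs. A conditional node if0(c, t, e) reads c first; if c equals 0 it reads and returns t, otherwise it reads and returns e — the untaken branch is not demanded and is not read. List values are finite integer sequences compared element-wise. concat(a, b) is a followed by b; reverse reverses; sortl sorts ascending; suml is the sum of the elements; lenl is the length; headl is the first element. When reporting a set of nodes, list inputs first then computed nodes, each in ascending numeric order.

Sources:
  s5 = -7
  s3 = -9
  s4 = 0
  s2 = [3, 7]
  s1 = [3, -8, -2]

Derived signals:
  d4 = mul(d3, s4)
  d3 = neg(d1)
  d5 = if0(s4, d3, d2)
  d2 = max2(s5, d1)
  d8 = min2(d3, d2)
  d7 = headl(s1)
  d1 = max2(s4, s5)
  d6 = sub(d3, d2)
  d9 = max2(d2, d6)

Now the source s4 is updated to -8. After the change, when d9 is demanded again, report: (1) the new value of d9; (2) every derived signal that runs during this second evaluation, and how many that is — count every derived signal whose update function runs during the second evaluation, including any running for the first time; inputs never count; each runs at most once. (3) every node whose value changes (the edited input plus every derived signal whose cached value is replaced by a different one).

Demanding d9 again yields 14.
5 derived signals run: d1, d2, d3, d6, d9.
The nodes whose values change: s4, d1, d2, d3, d6, d9.

First demand of the output computes:
  d1 = max2(0, -7) = 0
  d2 = max2(-7, 0) = 0
  d3 = neg(0) = 0
  d6 = sub(0, 0) = 0
  d9 = max2(0, 0) = 0

After the edit, cleaning proceeds:
  d1: a read changed (s4 0->-8) — executes, giving -7.
  d2: a read changed (d1 0->-7) — executes, giving -7.
  d3: a read changed (d1 0->-7) — executes, giving 7.
  d6: a read changed (d3 0->7; d2 0->-7) — executes, giving 14.
  d9: a read changed (d2 0->-7; d6 0->14) — executes, giving 14.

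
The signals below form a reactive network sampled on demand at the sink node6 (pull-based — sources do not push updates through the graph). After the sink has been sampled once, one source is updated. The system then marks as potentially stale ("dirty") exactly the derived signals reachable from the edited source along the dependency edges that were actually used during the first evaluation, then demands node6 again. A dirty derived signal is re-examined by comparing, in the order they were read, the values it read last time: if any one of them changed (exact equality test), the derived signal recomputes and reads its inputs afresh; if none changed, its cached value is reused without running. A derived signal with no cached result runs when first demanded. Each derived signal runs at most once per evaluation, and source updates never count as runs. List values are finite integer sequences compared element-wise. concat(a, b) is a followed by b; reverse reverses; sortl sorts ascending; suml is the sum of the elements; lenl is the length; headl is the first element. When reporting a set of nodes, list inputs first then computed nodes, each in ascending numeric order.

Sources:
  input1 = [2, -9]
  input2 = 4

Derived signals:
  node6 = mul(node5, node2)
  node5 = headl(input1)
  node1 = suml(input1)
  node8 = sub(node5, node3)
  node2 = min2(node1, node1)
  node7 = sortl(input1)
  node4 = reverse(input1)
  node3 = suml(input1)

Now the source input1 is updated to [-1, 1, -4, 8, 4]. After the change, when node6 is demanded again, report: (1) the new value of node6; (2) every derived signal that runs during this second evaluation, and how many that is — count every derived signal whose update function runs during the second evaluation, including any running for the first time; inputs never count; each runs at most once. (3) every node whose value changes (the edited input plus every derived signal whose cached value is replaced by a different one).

node6 now evaluates to -8.
Run set: node1, node2, node5, node6 (4 run).
Changed values: input1, node1, node2, node5, node6.

Initial pass — values computed on the first demand:
  node1 = suml([2, -9]) = -7
  node2 = min2(-7, -7) = -7
  node5 = headl([2, -9]) = 2
  node6 = mul(2, -7) = -14

Second demand — change propagation:
  node1: re-runs because input1 [2, -9]->[-1, 1, -4, 8, 4]; new result 8.
  node2: re-runs because node1 -7->8; node1 -7->8; new result 8.
  node5: re-runs because input1 [2, -9]->[-1, 1, -4, 8, 4]; new result -1.
  node6: re-runs because node5 2->-1; node2 -7->8; new result -8.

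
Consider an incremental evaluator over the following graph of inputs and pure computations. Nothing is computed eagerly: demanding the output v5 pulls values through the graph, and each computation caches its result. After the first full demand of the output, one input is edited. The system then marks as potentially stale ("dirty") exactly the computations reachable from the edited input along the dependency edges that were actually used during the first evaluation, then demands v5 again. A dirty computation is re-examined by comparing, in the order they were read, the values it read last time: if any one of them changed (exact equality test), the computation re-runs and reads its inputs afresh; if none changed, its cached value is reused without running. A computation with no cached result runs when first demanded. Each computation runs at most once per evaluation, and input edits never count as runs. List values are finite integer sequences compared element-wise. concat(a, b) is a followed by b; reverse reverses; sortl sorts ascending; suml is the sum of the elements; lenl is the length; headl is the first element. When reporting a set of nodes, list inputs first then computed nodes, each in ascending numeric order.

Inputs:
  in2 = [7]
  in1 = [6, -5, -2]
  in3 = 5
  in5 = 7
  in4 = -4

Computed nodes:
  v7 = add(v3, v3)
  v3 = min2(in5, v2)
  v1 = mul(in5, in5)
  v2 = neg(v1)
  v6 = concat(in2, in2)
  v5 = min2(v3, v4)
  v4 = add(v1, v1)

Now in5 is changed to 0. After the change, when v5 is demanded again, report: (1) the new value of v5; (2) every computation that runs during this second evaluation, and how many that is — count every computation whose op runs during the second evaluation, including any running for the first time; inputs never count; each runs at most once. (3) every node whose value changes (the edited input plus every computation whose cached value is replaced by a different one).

v5 now evaluates to 0.
Run set: v1, v2, v3, v4, v5 (5 run).
Changed values: in5, v1, v2, v3, v4, v5.

Initial pass — values computed on the first demand:
  v1 = mul(7, 7) = 49
  v2 = neg(49) = -49
  v3 = min2(7, -49) = -49
  v4 = add(49, 49) = 98
  v5 = min2(-49, 98) = -49

Second demand — change propagation:
  v1: re-runs because in5 7->0; in5 7->0; new result 0.
  v2: re-runs because v1 49->0; new result 0.
  v3: re-runs because in5 7->0; v2 -49->0; new result 0.
  v4: re-runs because v1 49->0; v1 49->0; new result 0.
  v5: re-runs because v3 -49->0; v4 98->0; new result 0.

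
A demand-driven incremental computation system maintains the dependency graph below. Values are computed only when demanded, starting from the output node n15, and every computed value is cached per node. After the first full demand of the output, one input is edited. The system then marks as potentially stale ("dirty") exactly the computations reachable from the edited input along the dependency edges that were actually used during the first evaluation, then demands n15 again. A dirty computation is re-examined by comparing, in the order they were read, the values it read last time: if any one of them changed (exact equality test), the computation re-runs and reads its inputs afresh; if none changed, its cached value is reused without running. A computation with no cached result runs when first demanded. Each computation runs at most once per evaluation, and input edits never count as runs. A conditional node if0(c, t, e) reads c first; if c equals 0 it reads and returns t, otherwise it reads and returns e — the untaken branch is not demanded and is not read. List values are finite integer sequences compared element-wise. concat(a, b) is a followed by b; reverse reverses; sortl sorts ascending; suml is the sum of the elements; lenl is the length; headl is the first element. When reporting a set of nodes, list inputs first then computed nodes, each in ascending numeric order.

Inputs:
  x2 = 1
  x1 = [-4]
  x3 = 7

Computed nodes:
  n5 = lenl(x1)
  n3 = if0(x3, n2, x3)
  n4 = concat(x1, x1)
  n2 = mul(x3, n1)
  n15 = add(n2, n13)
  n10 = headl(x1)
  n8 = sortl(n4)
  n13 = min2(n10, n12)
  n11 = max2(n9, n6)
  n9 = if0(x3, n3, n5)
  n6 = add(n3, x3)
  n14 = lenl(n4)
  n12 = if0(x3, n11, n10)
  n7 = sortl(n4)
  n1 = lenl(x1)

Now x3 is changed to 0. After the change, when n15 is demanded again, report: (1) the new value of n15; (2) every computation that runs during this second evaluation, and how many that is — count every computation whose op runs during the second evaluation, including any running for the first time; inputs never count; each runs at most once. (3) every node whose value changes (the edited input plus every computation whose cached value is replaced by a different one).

First evaluation (everything demanded from the output):
  n1 = lenl([-4]) = 1
  n2 = mul(7, 1) = 7
  n10 = headl([-4]) = -4
  n12 = if0(x3=7 -> else branch n10) = -4
  n13 = min2(-4, -4) = -4
  n15 = add(7, -4) = 3

Propagation after the edit:
  n2: runs — x3 7->0; result 0.
  n3: demanded for the first time — runs, produces 0.
  n6: demanded for the first time — runs, produces 0.
  n9: demanded for the first time — runs, produces 0.
  n11: demanded for the first time — runs, produces 0.
  n12: runs — x3 7->0; result 0.
  n13: runs — n12 -4->0; result -4 (same value as before).
  n15: runs — n2 7->0; result -4.

Key observation: a condition flipped, so demand reaches new nodes — n3, n6, n9, n11 run for the first time.

New value of n15: -4.
Computations that run: n2, n3, n6, n9, n11, n12, n13, n15 — 8 in total.
Values that change: x3, n2, n12, n15.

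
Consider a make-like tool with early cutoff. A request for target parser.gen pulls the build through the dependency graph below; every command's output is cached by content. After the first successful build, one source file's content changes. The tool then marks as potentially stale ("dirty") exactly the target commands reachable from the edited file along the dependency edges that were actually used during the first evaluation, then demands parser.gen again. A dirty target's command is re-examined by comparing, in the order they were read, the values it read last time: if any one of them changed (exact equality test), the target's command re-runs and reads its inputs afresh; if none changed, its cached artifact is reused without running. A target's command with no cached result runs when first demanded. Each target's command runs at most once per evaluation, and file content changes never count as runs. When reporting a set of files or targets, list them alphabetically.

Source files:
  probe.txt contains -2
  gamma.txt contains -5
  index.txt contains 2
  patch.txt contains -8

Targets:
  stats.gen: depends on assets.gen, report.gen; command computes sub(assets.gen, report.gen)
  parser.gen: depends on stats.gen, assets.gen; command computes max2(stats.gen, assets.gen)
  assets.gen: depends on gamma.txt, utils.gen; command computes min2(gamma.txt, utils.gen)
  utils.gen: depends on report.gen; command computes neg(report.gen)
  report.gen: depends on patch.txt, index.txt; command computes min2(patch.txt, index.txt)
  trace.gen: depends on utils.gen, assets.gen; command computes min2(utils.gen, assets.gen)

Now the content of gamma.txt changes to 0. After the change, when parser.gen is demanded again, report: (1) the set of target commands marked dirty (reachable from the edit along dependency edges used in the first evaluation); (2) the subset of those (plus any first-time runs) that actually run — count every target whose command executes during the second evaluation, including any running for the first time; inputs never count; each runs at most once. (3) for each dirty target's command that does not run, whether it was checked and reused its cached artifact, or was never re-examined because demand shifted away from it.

The edit dirties: assets.gen, parser.gen, stats.gen.
3 target commands run: assets.gen, parser.gen, stats.gen.
No dirty target's command escaped a run.

First demand of the output computes:
  report.gen = min2(-8, 2) = -8
  utils.gen = neg(-8) = 8
  assets.gen = min2(-5, 8) = -5
  stats.gen = sub(-5, -8) = 3
  parser.gen = max2(3, -5) = 3

After the edit, cleaning proceeds:
  assets.gen: a read changed (gamma.txt -5->0) — executes, giving 0.
  stats.gen: a read changed (assets.gen -5->0) — executes, giving 8.
  parser.gen: a read changed (stats.gen 3->8; assets.gen -5->0) — executes, giving 8.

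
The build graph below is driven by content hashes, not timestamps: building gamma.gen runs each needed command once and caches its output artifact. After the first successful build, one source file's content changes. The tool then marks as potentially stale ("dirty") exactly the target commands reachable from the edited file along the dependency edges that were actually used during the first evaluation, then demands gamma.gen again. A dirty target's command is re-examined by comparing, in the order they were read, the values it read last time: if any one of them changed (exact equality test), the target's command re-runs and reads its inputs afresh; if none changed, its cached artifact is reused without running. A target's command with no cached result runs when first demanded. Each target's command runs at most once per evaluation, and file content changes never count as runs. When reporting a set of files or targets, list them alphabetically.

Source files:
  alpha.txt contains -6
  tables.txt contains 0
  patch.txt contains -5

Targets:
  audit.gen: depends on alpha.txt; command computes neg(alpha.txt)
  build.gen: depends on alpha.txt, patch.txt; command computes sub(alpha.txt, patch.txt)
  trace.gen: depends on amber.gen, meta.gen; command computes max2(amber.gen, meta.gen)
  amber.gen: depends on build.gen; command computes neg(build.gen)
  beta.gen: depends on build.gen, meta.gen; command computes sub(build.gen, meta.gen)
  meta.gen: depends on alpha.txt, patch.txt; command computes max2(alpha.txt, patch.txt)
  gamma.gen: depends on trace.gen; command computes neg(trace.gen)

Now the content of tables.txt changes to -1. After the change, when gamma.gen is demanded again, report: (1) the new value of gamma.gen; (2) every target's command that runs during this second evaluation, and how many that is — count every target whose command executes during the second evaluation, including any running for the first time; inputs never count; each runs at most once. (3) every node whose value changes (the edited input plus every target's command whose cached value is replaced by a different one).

Initial pass — values computed on the first demand:
  build.gen = sub(-6, -5) = -1
  amber.gen = neg(-1) = 1
  meta.gen = max2(-6, -5) = -5
  trace.gen = max2(1, -5) = 1
  gamma.gen = neg(1) = -1

Second demand — change propagation:
  no demanded computation ever read tables.txt, so the edit dirties nothing and nothing runs.

The important point: nothing the output needs ever reads tables.txt, so the edit is invisible to it.

gamma.gen now evaluates to -1.
Run set: none (0 run).
Changed values: tables.txt.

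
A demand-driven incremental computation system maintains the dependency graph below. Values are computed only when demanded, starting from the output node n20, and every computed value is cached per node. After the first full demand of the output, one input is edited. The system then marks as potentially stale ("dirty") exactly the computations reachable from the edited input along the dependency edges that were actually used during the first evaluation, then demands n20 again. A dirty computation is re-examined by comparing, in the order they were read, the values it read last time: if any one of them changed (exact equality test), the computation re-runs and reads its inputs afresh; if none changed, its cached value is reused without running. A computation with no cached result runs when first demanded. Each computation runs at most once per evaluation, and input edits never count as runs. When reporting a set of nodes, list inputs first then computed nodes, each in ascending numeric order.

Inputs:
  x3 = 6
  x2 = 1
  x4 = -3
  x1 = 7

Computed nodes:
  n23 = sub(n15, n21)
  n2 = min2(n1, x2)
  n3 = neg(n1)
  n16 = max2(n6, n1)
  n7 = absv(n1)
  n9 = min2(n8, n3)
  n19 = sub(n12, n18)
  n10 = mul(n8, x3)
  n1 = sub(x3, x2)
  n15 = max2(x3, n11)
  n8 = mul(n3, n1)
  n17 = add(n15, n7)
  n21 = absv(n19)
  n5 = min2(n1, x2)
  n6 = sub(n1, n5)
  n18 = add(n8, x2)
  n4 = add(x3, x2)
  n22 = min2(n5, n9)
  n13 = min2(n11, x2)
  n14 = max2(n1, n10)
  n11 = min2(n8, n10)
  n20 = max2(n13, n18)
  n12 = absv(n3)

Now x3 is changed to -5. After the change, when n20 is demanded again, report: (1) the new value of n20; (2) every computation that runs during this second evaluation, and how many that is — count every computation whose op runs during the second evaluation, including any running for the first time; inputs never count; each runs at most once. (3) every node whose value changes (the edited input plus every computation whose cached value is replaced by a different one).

New value of n20: -35.
Computations that run: n1, n3, n8, n10, n11, n13, n18, n20 — 8 in total.
Values that change: x3, n1, n3, n8, n10, n11, n13, n18, n20.

First evaluation (everything demanded from the output):
  n1 = sub(6, 1) = 5
  n3 = neg(5) = -5
  n8 = mul(-5, 5) = -25
  n10 = mul(-25, 6) = -150
  n11 = min2(-25, -150) = -150
  n13 = min2(-150, 1) = -150
  n18 = add(-25, 1) = -24
  n20 = max2(-150, -24) = -24

Propagation after the edit:
  n1: runs — x3 6->-5; result -6.
  n3: runs — n1 5->-6; result 6.
  n8: runs — n3 -5->6; n1 5->-6; result -36.
  n10: runs — n8 -25->-36; x3 6->-5; result 180.
  n11: runs — n8 -25->-36; n10 -150->180; result -36.
  n13: runs — n11 -150->-36; result -36.
  n18: runs — n8 -25->-36; result -35.
  n20: runs — n13 -150->-36; n18 -24->-35; result -35.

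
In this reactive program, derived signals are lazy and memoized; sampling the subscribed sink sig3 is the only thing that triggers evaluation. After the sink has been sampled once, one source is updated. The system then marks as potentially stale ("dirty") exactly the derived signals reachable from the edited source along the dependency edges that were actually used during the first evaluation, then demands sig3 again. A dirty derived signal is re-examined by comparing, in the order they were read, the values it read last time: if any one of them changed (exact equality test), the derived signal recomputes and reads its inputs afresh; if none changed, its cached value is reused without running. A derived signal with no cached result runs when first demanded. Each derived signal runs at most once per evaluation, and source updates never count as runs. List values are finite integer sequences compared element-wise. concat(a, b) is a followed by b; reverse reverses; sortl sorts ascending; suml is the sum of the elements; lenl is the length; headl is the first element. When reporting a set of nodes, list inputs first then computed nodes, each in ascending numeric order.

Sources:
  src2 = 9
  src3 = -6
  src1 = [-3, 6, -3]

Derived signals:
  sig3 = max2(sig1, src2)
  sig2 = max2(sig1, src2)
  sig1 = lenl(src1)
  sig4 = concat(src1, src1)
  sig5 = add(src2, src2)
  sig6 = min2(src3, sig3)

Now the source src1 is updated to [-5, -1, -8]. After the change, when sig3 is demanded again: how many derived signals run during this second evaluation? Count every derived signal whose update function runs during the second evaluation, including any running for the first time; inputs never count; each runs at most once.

1 derived signals run: sig1.
Note the absorption at sig1: it re-runs yet its value is the same, leaving the output's value untouched.

First demand of the output computes:
  sig1 = lenl([-3, 6, -3]) = 3
  sig3 = max2(3, 9) = 9

After the edit, cleaning proceeds:
  sig1: a read changed (src1 [-3, 6, -3]->[-5, -1, -8]) — executes, giving 3 — identical to its old value.
  sig3: dirty, but its reads are unchanged (sig1 unchanged, src2 unchanged); cached 9 stands.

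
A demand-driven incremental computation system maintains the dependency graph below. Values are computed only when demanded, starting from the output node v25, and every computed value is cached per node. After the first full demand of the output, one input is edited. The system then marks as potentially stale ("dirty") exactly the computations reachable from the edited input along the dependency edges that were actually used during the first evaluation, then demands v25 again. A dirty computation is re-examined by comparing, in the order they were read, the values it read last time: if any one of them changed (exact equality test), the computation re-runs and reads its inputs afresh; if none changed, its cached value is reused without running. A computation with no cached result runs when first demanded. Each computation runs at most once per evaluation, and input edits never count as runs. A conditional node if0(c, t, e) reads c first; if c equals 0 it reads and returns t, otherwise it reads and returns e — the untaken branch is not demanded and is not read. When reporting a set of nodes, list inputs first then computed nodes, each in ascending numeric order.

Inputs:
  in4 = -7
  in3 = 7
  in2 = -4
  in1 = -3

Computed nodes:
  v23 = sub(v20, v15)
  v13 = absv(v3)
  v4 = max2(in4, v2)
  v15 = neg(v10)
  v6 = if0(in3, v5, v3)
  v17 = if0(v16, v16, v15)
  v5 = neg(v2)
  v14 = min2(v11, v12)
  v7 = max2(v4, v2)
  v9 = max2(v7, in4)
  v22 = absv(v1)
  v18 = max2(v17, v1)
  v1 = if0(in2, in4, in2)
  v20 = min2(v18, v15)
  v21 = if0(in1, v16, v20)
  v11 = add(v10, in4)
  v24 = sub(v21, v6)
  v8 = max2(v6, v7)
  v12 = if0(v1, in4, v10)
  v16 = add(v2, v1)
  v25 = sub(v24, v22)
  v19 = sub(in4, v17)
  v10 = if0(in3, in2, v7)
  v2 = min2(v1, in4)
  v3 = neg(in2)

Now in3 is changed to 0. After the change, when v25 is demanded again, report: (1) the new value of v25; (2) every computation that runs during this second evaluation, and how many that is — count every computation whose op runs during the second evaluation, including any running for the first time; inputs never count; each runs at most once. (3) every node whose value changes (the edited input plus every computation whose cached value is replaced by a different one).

New value of v25: -7.
Computations that run: v5, v6, v10, v15, v17, v18, v20, v21, v24, v25 — 10 in total.
Values that change: in3, v6, v10, v15, v17, v18, v20, v21, v24, v25.
Key observation: a condition flipped, so demand reaches new nodes — v5 runs for the first time.

First evaluation (everything demanded from the output):
  v1 = if0(in2=-4 -> else branch in2) = -4
  v2 = min2(-4, -7) = -7
  v3 = neg(-4) = 4
  v4 = max2(-7, -7) = -7
  v6 = if0(in3=7 -> else branch v3) = 4
  v7 = max2(-7, -7) = -7
  v10 = if0(in3=7 -> else branch v7) = -7
  v15 = neg(-7) = 7
  v16 = add(-7, -4) = -11
  v17 = if0(v16=-11 -> else branch v15) = 7
  v18 = max2(7, -4) = 7
  v20 = min2(7, 7) = 7
  v21 = if0(in1=-3 -> else branch v20) = 7
  v22 = absv(-4) = 4
  v24 = sub(7, 4) = 3
  v25 = sub(3, 4) = -1

Propagation after the edit:
  v5: demanded for the first time — runs, produces 7.
  v6: runs — in3 7->0; result 7.
  v10: runs — in3 7->0; result -4.
  v15: runs — v10 -7->-4; result 4.
  v17: runs — v15 7->4; result 4.
  v18: runs — v17 7->4; result 4.
  v20: runs — v18 7->4; v15 7->4; result 4.
  v21: runs — v20 7->4; result 4.
  v24: runs — v21 7->4; v6 4->7; result -3.
  v25: runs — v24 3->-3; result -7.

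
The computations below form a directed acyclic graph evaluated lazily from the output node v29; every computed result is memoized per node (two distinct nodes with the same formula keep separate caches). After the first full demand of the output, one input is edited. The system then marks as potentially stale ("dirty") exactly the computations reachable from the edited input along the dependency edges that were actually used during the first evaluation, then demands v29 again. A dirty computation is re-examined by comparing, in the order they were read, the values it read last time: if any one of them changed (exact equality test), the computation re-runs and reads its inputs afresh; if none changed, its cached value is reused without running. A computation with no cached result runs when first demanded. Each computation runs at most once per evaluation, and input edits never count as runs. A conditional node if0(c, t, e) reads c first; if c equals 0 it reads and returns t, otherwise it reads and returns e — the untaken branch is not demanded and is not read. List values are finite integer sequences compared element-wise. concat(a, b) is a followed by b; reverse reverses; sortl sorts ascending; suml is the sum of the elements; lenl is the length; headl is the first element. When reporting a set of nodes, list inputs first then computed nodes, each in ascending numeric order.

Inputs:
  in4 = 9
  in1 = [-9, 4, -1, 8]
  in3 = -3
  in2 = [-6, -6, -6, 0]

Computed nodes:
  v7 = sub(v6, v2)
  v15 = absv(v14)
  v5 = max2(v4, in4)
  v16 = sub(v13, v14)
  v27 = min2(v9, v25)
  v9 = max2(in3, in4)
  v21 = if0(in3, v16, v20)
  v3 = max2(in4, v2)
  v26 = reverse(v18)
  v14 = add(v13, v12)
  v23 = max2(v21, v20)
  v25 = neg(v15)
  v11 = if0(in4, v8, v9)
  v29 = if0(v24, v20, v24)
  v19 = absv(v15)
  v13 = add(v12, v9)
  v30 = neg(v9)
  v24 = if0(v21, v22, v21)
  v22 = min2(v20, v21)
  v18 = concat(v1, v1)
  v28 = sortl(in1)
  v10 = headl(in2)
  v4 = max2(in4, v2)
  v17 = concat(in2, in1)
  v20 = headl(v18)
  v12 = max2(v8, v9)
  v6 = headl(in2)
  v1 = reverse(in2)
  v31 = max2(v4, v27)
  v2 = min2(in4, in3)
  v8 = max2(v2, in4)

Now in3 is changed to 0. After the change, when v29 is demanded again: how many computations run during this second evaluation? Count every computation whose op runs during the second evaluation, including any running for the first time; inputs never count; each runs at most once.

10 computations run: v2, v8, v9, v12, v13, v14, v16, v21, v24, v29.
Note the branch switch — demand abandons v22, which is never re-examined.

First demand of the output computes:
  v1 = reverse([-6, -6, -6, 0]) = [0, -6, -6, -6]
  v18 = concat([0, -6, -6, -6], [0, -6, -6, -6]) = [0, -6, -6, -6, 0, -6, -6, -6]
  v20 = headl([0, -6, -6, -6, 0, -6, -6, -6]) = 0
  v21 = if0(in3=-3 -> else branch v20) = 0
  v22 = min2(0, 0) = 0
  v24 = if0(v21=0 -> then branch v22) = 0
  v29 = if0(v24=0 -> then branch v20) = 0

After the edit, cleaning proceeds:
  v2: had never run; runs now, result 0.
  v8: had never run; runs now, result 9.
  v9: had never run; runs now, result 9.
  v12: had never run; runs now, result 9.
  v13: had never run; runs now, result 18.
  v14: had never run; runs now, result 27.
  v16: had never run; runs now, result -9.
  v21: a read changed (in3 -3->0) — executes, giving -9.
  v22: stays stale; no demand reaches it after the flip.
  v24: a read changed (v21 0->-9) — executes, giving -9.
  v29: a read changed (v24 0->-9) — executes, giving -9.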